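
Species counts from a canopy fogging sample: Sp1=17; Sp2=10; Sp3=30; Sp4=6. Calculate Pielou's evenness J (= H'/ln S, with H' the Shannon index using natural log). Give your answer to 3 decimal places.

Total N = 17+10+30+6 = 63, so the proportions are 0.26984, 0.15873, 0.47619, 0.09524 (working shown to 5 dp, full precision carried).
H' = −Σ pᵢ ln pᵢ = −((-0.35347) + (-0.29215) + (-0.35330) + (-0.22394)) = 1.22287.
With S = 4 species, ln S = 1.38629, so J = 1.22287/1.38629 = 0.88211, i.e. 0.882 to 3 decimal places.

0.882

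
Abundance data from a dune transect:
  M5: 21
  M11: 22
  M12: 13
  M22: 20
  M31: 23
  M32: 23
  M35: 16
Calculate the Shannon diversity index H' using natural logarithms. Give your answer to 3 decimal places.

1.929

Total N = 21+22+13+20+23+23+16 = 138, so the proportions are 0.15217, 0.15942, 0.0942, 0.14493, 0.16667, 0.16667, 0.11594 (working shown to 5 dp, full precision carried).
Each pᵢ ln pᵢ term: 0.15217×(-1.88273)=-0.28650, 0.15942×(-1.83621)=-0.29273, 0.0942×(-2.36230)=-0.22254, 0.14493×(-1.93152)=-0.27993, 0.16667×(-1.79176)=-0.29863, 0.16667×(-1.79176)=-0.29863, 0.11594×(-2.15466)=-0.24982.
Sum = -1.92877, so H' = 1.929.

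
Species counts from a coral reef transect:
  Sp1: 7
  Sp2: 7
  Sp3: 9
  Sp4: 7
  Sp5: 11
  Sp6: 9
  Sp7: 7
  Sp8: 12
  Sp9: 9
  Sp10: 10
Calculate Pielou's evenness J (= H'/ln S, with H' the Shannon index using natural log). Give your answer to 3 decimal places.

0.992

Total N = 7+7+9+7+11+9+7+12+9+10 = 88, so the proportions are 0.07955, 0.07955, 0.10227, 0.07955, 0.125, 0.10227, 0.07955, 0.13636, 0.10227, 0.11364 (working shown to 5 dp, full precision carried).
H' = −Σ pᵢ ln pᵢ = −((-0.20136) + (-0.20136) + (-0.23319) + (-0.20136) + (-0.25993) + (-0.23319) + (-0.20136) + (-0.27170) + (-0.23319) + (-0.24713)) = 2.28379.
With S = 10 species, ln S = 2.30259, so J = 2.28379/2.30259 = 0.99184, i.e. 0.992 to 3 decimal places.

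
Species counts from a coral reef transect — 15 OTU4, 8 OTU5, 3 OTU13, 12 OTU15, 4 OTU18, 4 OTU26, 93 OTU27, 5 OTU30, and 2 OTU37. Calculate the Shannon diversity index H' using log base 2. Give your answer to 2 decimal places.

1.93

Total N = 15+8+3+12+4+4+93+5+2 = 146, so the proportions are 0.1027, 0.0548, 0.0205, 0.0822, 0.0274, 0.0274, 0.637, 0.0342, 0.0137 (working shown to 4 dp, full precision carried).
Each pᵢ log₂ pᵢ term: 0.1027×(-3.2829)=-0.3373, 0.0548×(-4.1898)=-0.2296, 0.0205×(-5.6049)=-0.1152, 0.0822×(-3.6049)=-0.2963, 0.0274×(-5.1898)=-0.1422, 0.0274×(-5.1898)=-0.1422, 0.637×(-0.6507)=-0.4145, 0.0342×(-4.8679)=-0.1667, 0.0137×(-6.1898)=-0.0848.
Sum = -1.9287, so H' = 1.93.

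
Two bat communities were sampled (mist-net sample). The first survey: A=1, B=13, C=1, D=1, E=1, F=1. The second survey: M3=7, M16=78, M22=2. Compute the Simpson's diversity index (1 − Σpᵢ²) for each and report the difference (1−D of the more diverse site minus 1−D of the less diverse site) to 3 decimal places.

The first survey: N=18, proportions 0.05556, 0.72222, 0.05556, 0.05556, 0.05556, 0.05556, giving 1−D = 0.46296 (working shown to 5 dp, full precision carried).
The second survey: N=87, proportions 0.08046, 0.89655, 0.02299, giving 1−D = 0.18919.
Difference = |0.46296 − 0.18919| = 0.27377, i.e. 0.274 to 3 decimal places.

0.274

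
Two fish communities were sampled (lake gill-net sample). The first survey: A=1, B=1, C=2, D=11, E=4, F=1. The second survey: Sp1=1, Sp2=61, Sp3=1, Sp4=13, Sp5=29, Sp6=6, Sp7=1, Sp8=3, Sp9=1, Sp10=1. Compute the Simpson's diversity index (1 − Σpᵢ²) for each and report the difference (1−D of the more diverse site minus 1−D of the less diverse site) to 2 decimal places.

The first survey: N=20, proportions 0.05, 0.05, 0.1, 0.55, 0.2, 0.05, giving 1−D = 0.6400 (working shown to 4 dp, full precision carried).
The second survey: N=117, proportions 0.0085, 0.5214, 0.0085, 0.1111, 0.2479, 0.0513, 0.0085, 0.0256, 0.0085, 0.0085, giving 1−D = 0.6507.
Difference = |0.6400 − 0.6507| = 0.0107, i.e. 0.01 to 2 decimal places.

0.01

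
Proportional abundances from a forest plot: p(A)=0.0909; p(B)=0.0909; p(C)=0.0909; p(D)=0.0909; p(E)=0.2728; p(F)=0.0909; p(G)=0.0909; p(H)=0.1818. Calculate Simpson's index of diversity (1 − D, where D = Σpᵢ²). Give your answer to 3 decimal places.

D = 0.0909² + 0.0909² + 0.0909² + 0.0909² + 0.2728² + 0.0909² + 0.0909² + 0.1818² = 0.00826 + 0.00826 + 0.00826 + 0.00826 + 0.07442 + 0.00826 + 0.00826 + 0.03305 = 0.15705 (working shown to 5 dp, full precision carried).
So 1 − D = 0.84295, i.e. 0.843 to 3 decimal places.

0.843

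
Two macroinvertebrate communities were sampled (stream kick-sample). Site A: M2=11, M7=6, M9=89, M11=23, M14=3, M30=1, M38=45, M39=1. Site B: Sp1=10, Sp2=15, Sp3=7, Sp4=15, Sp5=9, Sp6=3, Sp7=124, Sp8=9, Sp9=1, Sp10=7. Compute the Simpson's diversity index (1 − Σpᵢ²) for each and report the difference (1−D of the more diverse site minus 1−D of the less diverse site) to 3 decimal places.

Site A: N=179, proportions 0.06145, 0.03352, 0.49721, 0.12849, 0.01676, 0.00559, 0.2514, 0.00559, giving 1−D = 0.66783 (working shown to 5 dp, full precision carried).
Site B: N=200, proportions 0.05, 0.075, 0.035, 0.075, 0.045, 0.015, 0.62, 0.045, 0.005, 0.035, giving 1−D = 0.59510.
Difference = |0.66783 − 0.59510| = 0.07273, i.e. 0.073 to 3 decimal places.

0.073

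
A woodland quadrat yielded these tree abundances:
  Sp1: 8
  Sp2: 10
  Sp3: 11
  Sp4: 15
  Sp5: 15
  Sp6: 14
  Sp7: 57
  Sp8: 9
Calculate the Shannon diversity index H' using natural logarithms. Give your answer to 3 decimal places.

Total N = 8+10+11+15+15+14+57+9 = 139, so the proportions are 0.05755, 0.07194, 0.07914, 0.10791, 0.10791, 0.10072, 0.41007, 0.06475 (working shown to 5 dp, full precision carried).
Each pᵢ ln pᵢ term: 0.05755×(-2.85503)=-0.16432, 0.07194×(-2.63189)=-0.18934, 0.07914×(-2.53658)=-0.20074, 0.10791×(-2.22642)=-0.24026, 0.10791×(-2.22642)=-0.24026, 0.10072×(-2.29542)=-0.23119, 0.41007×(-0.89142)=-0.36555, 0.06475×(-2.73725)=-0.17723.
Sum = -1.80889, so H' = 1.809.

1.809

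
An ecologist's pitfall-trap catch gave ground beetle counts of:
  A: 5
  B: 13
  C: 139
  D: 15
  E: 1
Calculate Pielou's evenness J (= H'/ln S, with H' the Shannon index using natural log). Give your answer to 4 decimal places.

0.4440

Total N = 5+13+139+15+1 = 173, so the proportions are 0.028902, 0.075145, 0.803468, 0.086705, 0.00578 (working shown to 6 dp, full precision carried).
H' = −Σ pᵢ ln pᵢ = −((-0.102424) + (-0.194500) + (-0.175813) + (-0.212015) + (-0.029788)) = 0.714539.
With S = 5 species, ln S = 1.609438, so J = 0.714539/1.609438 = 0.443968, i.e. 0.4440 to 4 decimal places.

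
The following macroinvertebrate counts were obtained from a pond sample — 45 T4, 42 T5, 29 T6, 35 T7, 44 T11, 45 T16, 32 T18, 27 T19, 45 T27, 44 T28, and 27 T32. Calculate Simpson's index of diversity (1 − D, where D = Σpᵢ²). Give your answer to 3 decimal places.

Total N = 45+42+29+35+44+45+32+27+45+44+27 = 415, so the proportions are 0.10843, 0.1012, 0.06988, 0.08434, 0.10602, 0.10843, 0.07711, 0.06506, 0.10843, 0.10602, 0.06506 (working shown to 5 dp, full precision carried).
D = 0.10843² + 0.1012² + 0.06988² + 0.08434² + 0.10602² + 0.10843² + 0.07711² + 0.06506² + 0.10843² + 0.10602² + 0.06506² = 0.01176 + 0.01024 + 0.00488 + 0.00711 + 0.01124 + 0.01176 + 0.00595 + 0.00423 + 0.01176 + 0.01124 + 0.00423 = 0.09441.
So 1 − D = 0.90559, i.e. 0.906 to 3 decimal places.

0.906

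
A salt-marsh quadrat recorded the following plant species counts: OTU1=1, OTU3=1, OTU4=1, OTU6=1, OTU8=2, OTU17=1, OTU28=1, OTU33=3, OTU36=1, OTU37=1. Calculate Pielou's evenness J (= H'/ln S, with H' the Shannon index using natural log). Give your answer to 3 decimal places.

Total N = 1+1+1+1+2+1+1+3+1+1 = 13, so the proportions are 0.07692, 0.07692, 0.07692, 0.07692, 0.15385, 0.07692, 0.07692, 0.23077, 0.07692, 0.07692 (working shown to 5 dp, full precision carried).
H' = −Σ pᵢ ln pᵢ = −((-0.19730) + (-0.19730) + (-0.19730) + (-0.19730) + (-0.28797) + (-0.19730) + (-0.19730) + (-0.33839) + (-0.19730) + (-0.19730)) = 2.20479.
With S = 10 species, ln S = 2.30259, so J = 2.20479/2.30259 = 0.95753, i.e. 0.958 to 3 decimal places.

0.958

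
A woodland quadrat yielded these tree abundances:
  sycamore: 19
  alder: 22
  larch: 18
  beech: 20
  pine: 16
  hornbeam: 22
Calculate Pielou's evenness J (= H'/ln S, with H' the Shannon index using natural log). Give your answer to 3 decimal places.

Total N = 19+22+18+20+16+22 = 117, so the proportions are 0.16239, 0.18803, 0.15385, 0.17094, 0.13675, 0.18803 (working shown to 5 dp, full precision carried).
H' = −Σ pᵢ ln pᵢ = −((-0.29519) + (-0.31423) + (-0.28797) + (-0.30196) + (-0.27208) + (-0.31423)) = 1.78565.
With S = 6 species, ln S = 1.79176, so J = 1.78565/1.79176 = 0.99659, i.e. 0.997 to 3 decimal places.

0.997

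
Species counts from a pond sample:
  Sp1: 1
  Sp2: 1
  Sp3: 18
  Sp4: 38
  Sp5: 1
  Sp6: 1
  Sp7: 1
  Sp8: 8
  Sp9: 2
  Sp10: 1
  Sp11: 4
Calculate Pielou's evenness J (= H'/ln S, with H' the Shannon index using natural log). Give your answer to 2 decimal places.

0.63

Total N = 1+1+18+38+1+1+1+8+2+1+4 = 76, so the proportions are 0.0132, 0.0132, 0.2368, 0.5, 0.0132, 0.0132, 0.0132, 0.1053, 0.0263, 0.0132, 0.0526 (working shown to 4 dp, full precision carried).
H' = −Σ pᵢ ln pᵢ = −((-0.0570) + (-0.0570) + (-0.3411) + (-0.3466) + (-0.0570) + (-0.0570) + (-0.0570) + (-0.2370) + (-0.0957) + (-0.0570) + (-0.1550)) = 1.5173.
With S = 11 species, ln S = 2.3979, so J = 1.5173/2.3979 = 0.6328, i.e. 0.63 to 2 decimal places.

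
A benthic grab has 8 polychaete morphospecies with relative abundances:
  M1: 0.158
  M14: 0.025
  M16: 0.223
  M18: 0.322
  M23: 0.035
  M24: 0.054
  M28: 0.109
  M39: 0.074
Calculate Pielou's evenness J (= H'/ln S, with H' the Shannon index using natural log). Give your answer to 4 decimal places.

0.8620

H' = −Σ pᵢ ln pᵢ = −((-0.291535) + (-0.092222) + (-0.334630) + (-0.364892) + (-0.117334) + (-0.157614) + (-0.241588) + (-0.192673)) = 1.792488 (working shown to 6 dp, full precision carried).
With S = 8 species, ln S = 2.079442, so J = 1.792488/2.079442 = 0.862005, i.e. 0.8620 to 4 decimal places.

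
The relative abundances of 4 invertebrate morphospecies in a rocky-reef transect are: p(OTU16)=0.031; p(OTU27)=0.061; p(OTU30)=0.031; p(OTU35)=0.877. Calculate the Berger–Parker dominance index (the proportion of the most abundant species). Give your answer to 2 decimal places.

The largest proportion is 0.877, i.e. d = 0.88 to 2 decimal places.

0.88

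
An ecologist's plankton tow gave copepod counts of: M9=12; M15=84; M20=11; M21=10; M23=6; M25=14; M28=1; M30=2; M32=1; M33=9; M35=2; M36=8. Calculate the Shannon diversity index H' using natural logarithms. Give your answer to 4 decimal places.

1.7109

Total N = 12+84+11+10+6+14+1+2+1+9+2+8 = 160, so the proportions are 0.075, 0.525, 0.06875, 0.0625, 0.0375, 0.0875, 0.00625, 0.0125, 0.00625, 0.05625, 0.0125, 0.05 (working shown to 6 dp, full precision carried).
Each pᵢ ln pᵢ term: 0.075×(-2.590267)=-0.194270, 0.525×(-0.644357)=-0.338287, 0.06875×(-2.677279)=-0.184063, 0.0625×(-2.772589)=-0.173287, 0.0375×(-3.283414)=-0.123128, 0.0875×(-2.436116)=-0.213160, 0.00625×(-5.075174)=-0.031720, 0.0125×(-4.382027)=-0.054775, 0.00625×(-5.075174)=-0.031720, 0.05625×(-2.877949)=-0.161885, 0.0125×(-4.382027)=-0.054775, 0.05×(-2.995732)=-0.149787.
Sum = -1.710857, so H' = 1.7109.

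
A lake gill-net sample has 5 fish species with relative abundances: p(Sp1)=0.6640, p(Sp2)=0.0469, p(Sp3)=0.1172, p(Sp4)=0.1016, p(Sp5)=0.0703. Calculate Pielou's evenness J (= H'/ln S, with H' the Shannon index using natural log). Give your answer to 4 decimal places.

H' = −Σ pᵢ ln pᵢ = −((-0.271890) + (-0.143502) + (-0.251262) + (-0.232330) + (-0.186645)) = 1.085629 (working shown to 6 dp, full precision carried).
With S = 5 species, ln S = 1.609438, so J = 1.085629/1.609438 = 0.674539, i.e. 0.6745 to 4 decimal places.

0.6745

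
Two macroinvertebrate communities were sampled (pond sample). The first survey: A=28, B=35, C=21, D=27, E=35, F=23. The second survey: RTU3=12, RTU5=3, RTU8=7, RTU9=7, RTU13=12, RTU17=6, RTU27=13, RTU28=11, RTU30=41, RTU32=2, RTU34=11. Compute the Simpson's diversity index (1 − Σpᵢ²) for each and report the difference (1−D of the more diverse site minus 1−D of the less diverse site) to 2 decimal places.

0.01

The first survey: N=169, proportions 0.1657, 0.2071, 0.1243, 0.1598, 0.2071, 0.1361, giving 1−D = 0.8273 (working shown to 4 dp, full precision carried).
The second survey: N=125, proportions 0.096, 0.024, 0.056, 0.056, 0.096, 0.048, 0.104, 0.088, 0.328, 0.016, 0.088, giving 1−D = 0.8383.
Difference = |0.8273 − 0.8383| = 0.0110, i.e. 0.01 to 2 decimal places.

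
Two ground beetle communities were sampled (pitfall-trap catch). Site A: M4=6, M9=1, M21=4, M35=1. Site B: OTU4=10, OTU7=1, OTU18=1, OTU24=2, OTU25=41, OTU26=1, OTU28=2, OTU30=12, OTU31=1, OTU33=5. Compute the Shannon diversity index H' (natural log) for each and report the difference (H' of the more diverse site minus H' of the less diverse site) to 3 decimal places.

Site A: N=12, proportions 0.5, 0.08333, 0.33333, 0.08333, giving H' = 1.12693 (working shown to 5 dp, full precision carried).
Site B: N=76, proportions 0.13158, 0.01316, 0.01316, 0.02632, 0.53947, 0.01316, 0.02632, 0.15789, 0.01316, 0.06579, giving H' = 1.48967.
Difference = |1.12693 − 1.48967| = 0.36274, i.e. 0.363 to 3 decimal places.

0.363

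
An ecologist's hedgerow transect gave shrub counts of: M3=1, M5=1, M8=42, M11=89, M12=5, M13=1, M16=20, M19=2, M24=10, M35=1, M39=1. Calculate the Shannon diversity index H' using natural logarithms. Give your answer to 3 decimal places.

1.403

Total N = 1+1+42+89+5+1+20+2+10+1+1 = 173, so the proportions are 0.00578, 0.00578, 0.24277, 0.51445, 0.0289, 0.00578, 0.11561, 0.01156, 0.0578, 0.00578, 0.00578 (working shown to 5 dp, full precision carried).
Each pᵢ ln pᵢ term: 0.00578×(-5.15329)=-0.02979, 0.00578×(-5.15329)=-0.02979, 0.24277×(-1.41562)=-0.34368, 0.51445×(-0.66466)=-0.34193, 0.0289×(-3.54385)=-0.10242, 0.00578×(-5.15329)=-0.02979, 0.11561×(-2.15756)=-0.24943, 0.01156×(-4.46014)=-0.05156, 0.0578×(-2.85071)=-0.16478, 0.00578×(-5.15329)=-0.02979, 0.00578×(-5.15329)=-0.02979.
Sum = -1.40274, so H' = 1.403.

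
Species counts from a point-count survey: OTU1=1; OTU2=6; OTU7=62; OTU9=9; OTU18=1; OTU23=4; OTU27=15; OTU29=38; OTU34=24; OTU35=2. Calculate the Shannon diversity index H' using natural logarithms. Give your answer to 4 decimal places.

Total N = 1+6+62+9+1+4+15+38+24+2 = 162, so the proportions are 0.006173, 0.037037, 0.382716, 0.055556, 0.006173, 0.024691, 0.092593, 0.234568, 0.148148, 0.012346 (working shown to 6 dp, full precision carried).
Each pᵢ ln pᵢ term: 0.006173×(-5.087596)=-0.031405, 0.037037×(-3.295837)=-0.122068, 0.382716×(-0.960462)=-0.367584, 0.055556×(-2.890372)=-0.160576, 0.006173×(-5.087596)=-0.031405, 0.024691×(-3.701302)=-0.091390, 0.092593×(-2.379546)=-0.220328, 0.234568×(-1.450010)=-0.340126, 0.148148×(-1.909543)=-0.282895, 0.012346×(-4.394449)=-0.054252.
Sum = -1.702030, so H' = 1.7020.

1.7020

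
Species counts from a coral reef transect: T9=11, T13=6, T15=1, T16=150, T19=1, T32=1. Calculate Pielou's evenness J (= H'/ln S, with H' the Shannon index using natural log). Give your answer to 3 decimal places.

Total N = 11+6+1+150+1+1 = 170, so the proportions are 0.06471, 0.03529, 0.00588, 0.88235, 0.00588, 0.00588 (working shown to 5 dp, full precision carried).
H' = −Σ pᵢ ln pᵢ = −((-0.17716) + (-0.11802) + (-0.03021) + (-0.11044) + (-0.03021) + (-0.03021)) = 0.49625.
With S = 6 species, ln S = 1.79176, so J = 0.49625/1.79176 = 0.27696, i.e. 0.277 to 3 decimal places.

0.277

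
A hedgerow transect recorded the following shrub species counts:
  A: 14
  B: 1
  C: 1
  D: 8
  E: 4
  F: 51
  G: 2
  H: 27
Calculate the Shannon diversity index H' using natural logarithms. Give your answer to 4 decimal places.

Total N = 14+1+1+8+4+51+2+27 = 108, so the proportions are 0.12963, 0.009259, 0.009259, 0.074074, 0.037037, 0.472222, 0.018519, 0.25 (working shown to 6 dp, full precision carried).
Each pᵢ ln pᵢ term: 0.12963×(-2.043074)=-0.264843, 0.009259×(-4.682131)=-0.043353, 0.009259×(-4.682131)=-0.043353, 0.074074×(-2.602690)=-0.192792, 0.037037×(-3.295837)=-0.122068, 0.472222×(-0.750306)=-0.354311, 0.018519×(-3.988984)=-0.073870, 0.25×(-1.386294)=-0.346574.
Sum = -1.441164, so H' = 1.4412.

1.4412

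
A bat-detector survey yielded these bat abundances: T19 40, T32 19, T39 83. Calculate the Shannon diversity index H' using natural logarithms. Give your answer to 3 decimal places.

Total N = 40+19+83 = 142, so the proportions are 0.28169, 0.1338, 0.58451 (working shown to 5 dp, full precision carried).
Each pᵢ ln pᵢ term: 0.28169×(-1.26695)=-0.35689, 0.1338×(-2.01139)=-0.26913, 0.58451×(-0.53699)=-0.31387.
Sum = -0.93989, so H' = 0.940.

0.940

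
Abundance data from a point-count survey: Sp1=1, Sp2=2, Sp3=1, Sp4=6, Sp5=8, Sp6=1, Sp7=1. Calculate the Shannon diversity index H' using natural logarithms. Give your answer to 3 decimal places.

1.557

Total N = 1+2+1+6+8+1+1 = 20, so the proportions are 0.05, 0.1, 0.05, 0.3, 0.4, 0.05, 0.05 (working shown to 5 dp, full precision carried).
Each pᵢ ln pᵢ term: 0.05×(-2.99573)=-0.14979, 0.1×(-2.30259)=-0.23026, 0.05×(-2.99573)=-0.14979, 0.3×(-1.20397)=-0.36119, 0.4×(-0.91629)=-0.36652, 0.05×(-2.99573)=-0.14979, 0.05×(-2.99573)=-0.14979.
Sum = -1.55711, so H' = 1.557.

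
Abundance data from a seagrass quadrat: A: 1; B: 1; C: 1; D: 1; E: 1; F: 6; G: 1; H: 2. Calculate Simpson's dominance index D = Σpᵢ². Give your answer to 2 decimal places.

0.23

Total N = 1+1+1+1+1+6+1+2 = 14, so the proportions are 0.0714, 0.0714, 0.0714, 0.0714, 0.0714, 0.4286, 0.0714, 0.1429 (working shown to 4 dp, full precision carried).
D = 0.0714² + 0.0714² + 0.0714² + 0.0714² + 0.0714² + 0.4286² + 0.0714² + 0.1429² = 0.0051 + 0.0051 + 0.0051 + 0.0051 + 0.0051 + 0.1837 + 0.0051 + 0.0204 = 0.2347.
To 2 decimal places, D = 0.23.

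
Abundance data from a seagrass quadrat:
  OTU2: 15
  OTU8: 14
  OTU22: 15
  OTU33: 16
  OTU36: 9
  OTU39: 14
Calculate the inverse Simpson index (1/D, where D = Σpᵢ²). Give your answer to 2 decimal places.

5.84

Total N = 15+14+15+16+9+14 = 83, so the proportions are 0.180723, 0.168675, 0.180723, 0.192771, 0.108434, 0.168675 (working shown to 6 dp, full precision carried).
D = 0.180723² + 0.168675² + 0.180723² + 0.192771² + 0.108434² + 0.168675² = 0.032661 + 0.028451 + 0.032661 + 0.037161 + 0.011758 + 0.028451 = 0.171142.
So 1/D = 5.8431, i.e. 5.84 to 2 decimal places.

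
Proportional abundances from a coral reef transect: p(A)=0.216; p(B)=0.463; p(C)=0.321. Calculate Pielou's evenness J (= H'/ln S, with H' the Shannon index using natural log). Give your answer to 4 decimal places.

H' = −Σ pᵢ ln pᵢ = −((-0.331015) + (-0.356523) + (-0.364757)) = 1.052295 (working shown to 6 dp, full precision carried).
With S = 3 species, ln S = 1.098612, so J = 1.052295/1.098612 = 0.957840, i.e. 0.9578 to 4 decimal places.

0.9578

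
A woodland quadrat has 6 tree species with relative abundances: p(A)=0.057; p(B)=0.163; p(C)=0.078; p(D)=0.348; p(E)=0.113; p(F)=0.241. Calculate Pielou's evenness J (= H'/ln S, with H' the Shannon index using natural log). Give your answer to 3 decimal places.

0.901

H' = −Σ pᵢ ln pᵢ = −((-0.16329) + (-0.29568) + (-0.19898) + (-0.36733) + (-0.24638) + (-0.34293)) = 1.61460 (working shown to 5 dp, full precision carried).
With S = 6 species, ln S = 1.79176, so J = 1.61460/1.79176 = 0.90113, i.e. 0.901 to 3 decimal places.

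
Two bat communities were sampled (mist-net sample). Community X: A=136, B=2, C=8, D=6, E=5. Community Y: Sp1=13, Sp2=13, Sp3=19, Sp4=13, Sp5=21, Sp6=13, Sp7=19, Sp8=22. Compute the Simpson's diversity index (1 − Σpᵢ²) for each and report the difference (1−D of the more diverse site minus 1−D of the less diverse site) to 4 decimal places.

Community X: N=157, proportions 0.866242, 0.012739, 0.050955, 0.038217, 0.031847, giving 1−D = 0.244391 (working shown to 6 dp, full precision carried).
Community Y: N=133, proportions 0.097744, 0.097744, 0.142857, 0.097744, 0.157895, 0.097744, 0.142857, 0.165414, giving 1−D = 0.868675.
Difference = |0.244391 − 0.868675| = 0.624284, i.e. 0.6243 to 4 decimal places.

0.6243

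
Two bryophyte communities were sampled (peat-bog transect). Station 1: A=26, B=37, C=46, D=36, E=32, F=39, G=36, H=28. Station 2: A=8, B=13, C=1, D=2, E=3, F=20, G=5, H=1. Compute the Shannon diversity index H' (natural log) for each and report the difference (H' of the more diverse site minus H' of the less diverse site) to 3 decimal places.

0.408

Station 1: N=280, proportions 0.09286, 0.13214, 0.16429, 0.12857, 0.11429, 0.13929, 0.12857, 0.1, giving H' = 2.06504 (working shown to 5 dp, full precision carried).
Station 2: N=53, proportions 0.15094, 0.24528, 0.01887, 0.03774, 0.0566, 0.37736, 0.09434, 0.01887, giving H' = 1.65663.
Difference = |2.06504 − 1.65663| = 0.40841, i.e. 0.408 to 3 decimal places.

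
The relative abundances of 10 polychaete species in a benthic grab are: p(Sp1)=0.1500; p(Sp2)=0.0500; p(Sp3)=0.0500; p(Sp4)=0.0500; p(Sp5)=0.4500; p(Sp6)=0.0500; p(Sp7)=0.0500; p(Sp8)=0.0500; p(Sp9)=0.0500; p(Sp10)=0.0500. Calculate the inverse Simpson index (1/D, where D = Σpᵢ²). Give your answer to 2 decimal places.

4.08

D = 0.15² + 0.05² + 0.05² + 0.05² + 0.45² + 0.05² + 0.05² + 0.05² + 0.05² + 0.05² = 0.022500 + 0.002500 + 0.002500 + 0.002500 + 0.202500 + 0.002500 + 0.002500 + 0.002500 + 0.002500 + 0.002500 = 0.245000 (working shown to 6 dp, full precision carried).
So 1/D = 4.0816, i.e. 4.08 to 2 decimal places.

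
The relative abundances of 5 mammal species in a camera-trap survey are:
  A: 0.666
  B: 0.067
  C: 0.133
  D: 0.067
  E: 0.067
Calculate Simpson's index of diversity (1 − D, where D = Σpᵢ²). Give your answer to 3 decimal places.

D = 0.666² + 0.067² + 0.133² + 0.067² + 0.067² = 0.44356 + 0.00449 + 0.01769 + 0.00449 + 0.00449 = 0.47471 (working shown to 5 dp, full precision carried).
So 1 − D = 0.52529, i.e. 0.525 to 3 decimal places.

0.525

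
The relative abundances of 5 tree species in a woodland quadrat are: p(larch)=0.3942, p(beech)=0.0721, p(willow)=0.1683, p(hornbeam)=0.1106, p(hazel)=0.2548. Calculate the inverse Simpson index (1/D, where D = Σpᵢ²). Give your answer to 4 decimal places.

3.7584

D = 0.3942² + 0.0721² + 0.1683² + 0.1106² + 0.2548² = 0.15539364 + 0.00519841 + 0.02832489 + 0.01223236 + 0.06492304 = 0.26607234 (working shown to 8 dp, full precision carried).
So 1/D = 3.758376, i.e. 3.7584 to 4 decimal places.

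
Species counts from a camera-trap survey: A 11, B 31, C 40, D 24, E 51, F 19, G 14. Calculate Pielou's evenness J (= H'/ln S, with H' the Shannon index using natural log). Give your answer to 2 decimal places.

0.94

Total N = 11+31+40+24+51+19+14 = 190, so the proportions are 0.0579, 0.1632, 0.2105, 0.1263, 0.2684, 0.1, 0.0737 (working shown to 4 dp, full precision carried).
H' = −Σ pᵢ ln pᵢ = −((-0.1649) + (-0.2958) + (-0.3280) + (-0.2613) + (-0.3530) + (-0.2303) + (-0.1922)) = 1.8256.
With S = 7 species, ln S = 1.9459, so J = 1.8256/1.9459 = 0.9382, i.e. 0.94 to 2 decimal places.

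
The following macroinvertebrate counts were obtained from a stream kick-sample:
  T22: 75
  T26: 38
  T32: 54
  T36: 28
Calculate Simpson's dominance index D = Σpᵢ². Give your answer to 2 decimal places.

Total N = 75+38+54+28 = 195, so the proportions are 0.3846, 0.1949, 0.2769, 0.1436 (working shown to 4 dp, full precision carried).
D = 0.3846² + 0.1949² + 0.2769² + 0.1436² = 0.1479 + 0.0380 + 0.0767 + 0.0206 = 0.2832.
To 2 decimal places, D = 0.28.

0.28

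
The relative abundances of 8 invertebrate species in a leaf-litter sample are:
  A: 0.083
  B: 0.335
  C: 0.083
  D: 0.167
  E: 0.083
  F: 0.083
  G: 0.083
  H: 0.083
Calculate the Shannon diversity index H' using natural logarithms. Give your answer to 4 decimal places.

1.9047

Each pᵢ ln pᵢ term (working shown to 6 dp, full precision carried): 0.083×(-2.488915)=-0.206580, 0.335×(-1.093625)=-0.366364, 0.083×(-2.488915)=-0.206580, 0.167×(-1.789761)=-0.298890, 0.083×(-2.488915)=-0.206580, 0.083×(-2.488915)=-0.206580, 0.083×(-2.488915)=-0.206580, 0.083×(-2.488915)=-0.206580.
Sum = -1.904734, so H' = 1.9047.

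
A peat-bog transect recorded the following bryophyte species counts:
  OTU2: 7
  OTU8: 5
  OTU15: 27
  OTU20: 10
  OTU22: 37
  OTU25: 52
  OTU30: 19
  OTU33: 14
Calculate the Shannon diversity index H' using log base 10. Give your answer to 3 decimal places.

Total N = 7+5+27+10+37+52+19+14 = 171, so the proportions are 0.04094, 0.02924, 0.15789, 0.05848, 0.21637, 0.30409, 0.11111, 0.08187 (working shown to 5 dp, full precision carried).
Each pᵢ log₁₀ pᵢ term: 0.04094×(-1.38790)=-0.05681, 0.02924×(-1.53403)=-0.04485, 0.15789×(-0.80163)=-0.12657, 0.05848×(-1.23300)=-0.07211, 0.21637×(-0.66479)=-0.14384, 0.30409×(-0.51699)=-0.15721, 0.11111×(-0.95424)=-0.10603, 0.08187×(-1.08687)=-0.08898.
Sum = -0.79642, so H' = 0.796.

0.796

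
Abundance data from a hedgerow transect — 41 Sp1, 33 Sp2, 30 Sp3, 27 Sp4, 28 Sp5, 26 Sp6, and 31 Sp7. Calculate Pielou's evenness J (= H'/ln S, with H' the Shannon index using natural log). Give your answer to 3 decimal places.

Total N = 41+33+30+27+28+26+31 = 216, so the proportions are 0.18981, 0.15278, 0.13889, 0.125, 0.12963, 0.12037, 0.14352 (working shown to 5 dp, full precision carried).
H' = −Σ pᵢ ln pᵢ = −((-0.31542) + (-0.28703) + (-0.27418) + (-0.25993) + (-0.26484) + (-0.25485) + (-0.27861)) = 1.93486.
With S = 7 species, ln S = 1.94591, so J = 1.93486/1.94591 = 0.99432, i.e. 0.994 to 3 decimal places.

0.994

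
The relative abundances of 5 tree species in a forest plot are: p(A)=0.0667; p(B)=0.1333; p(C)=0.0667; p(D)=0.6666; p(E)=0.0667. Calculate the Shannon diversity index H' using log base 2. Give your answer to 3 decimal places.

Each pᵢ log₂ pᵢ term (working shown to 5 dp, full precision carried): 0.0667×(-3.90617)=-0.26054, 0.1333×(-2.90725)=-0.38754, 0.0667×(-3.90617)=-0.26054, 0.6666×(-0.58511)=-0.39003, 0.0667×(-3.90617)=-0.26054.
Sum = -1.55919, so H' = 1.559.

1.559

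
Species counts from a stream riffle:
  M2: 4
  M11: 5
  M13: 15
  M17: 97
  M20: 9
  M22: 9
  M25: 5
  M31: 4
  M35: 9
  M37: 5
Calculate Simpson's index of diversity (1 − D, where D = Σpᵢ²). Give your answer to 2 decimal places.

0.62

Total N = 4+5+15+97+9+9+5+4+9+5 = 162, so the proportions are 0.0247, 0.0309, 0.0926, 0.5988, 0.0556, 0.0556, 0.0309, 0.0247, 0.0556, 0.0309 (working shown to 4 dp, full precision carried).
D = 0.0247² + 0.0309² + 0.0926² + 0.5988² + 0.0556² + 0.0556² + 0.0309² + 0.0247² + 0.0556² + 0.0309² = 0.0006 + 0.0010 + 0.0086 + 0.3585 + 0.0031 + 0.0031 + 0.0010 + 0.0006 + 0.0031 + 0.0010 = 0.3804.
So 1 − D = 0.6196, i.e. 0.62 to 2 decimal places.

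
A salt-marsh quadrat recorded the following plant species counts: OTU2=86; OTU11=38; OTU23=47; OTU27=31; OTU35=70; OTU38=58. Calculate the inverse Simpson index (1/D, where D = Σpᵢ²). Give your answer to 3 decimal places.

5.371

Total N = 86+38+47+31+70+58 = 330, so the proportions are 0.2606061, 0.1151515, 0.1424242, 0.0939394, 0.2121212, 0.1757576 (working shown to 7 dp, full precision carried).
D = 0.2606061² + 0.1151515² + 0.1424242² + 0.0939394² + 0.2121212² + 0.1757576² = 0.0679155 + 0.0132599 + 0.0202847 + 0.0088246 + 0.0449954 + 0.0308907 = 0.1861708.
So 1/D = 5.37141, i.e. 5.371 to 3 decimal places.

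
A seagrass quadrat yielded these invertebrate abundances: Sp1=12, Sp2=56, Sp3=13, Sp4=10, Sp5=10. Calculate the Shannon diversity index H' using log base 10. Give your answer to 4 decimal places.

0.5654

Total N = 12+56+13+10+10 = 101, so the proportions are 0.118812, 0.554455, 0.128713, 0.09901, 0.09901 (working shown to 6 dp, full precision carried).
Each pᵢ log₁₀ pᵢ term: 0.118812×(-0.925140)=-0.109918, 0.554455×(-0.256133)=-0.142015, 0.128713×(-0.890378)=-0.114603, 0.09901×(-1.004321)=-0.099438, 0.09901×(-1.004321)=-0.099438.
Sum = -0.565411, so H' = 0.5654.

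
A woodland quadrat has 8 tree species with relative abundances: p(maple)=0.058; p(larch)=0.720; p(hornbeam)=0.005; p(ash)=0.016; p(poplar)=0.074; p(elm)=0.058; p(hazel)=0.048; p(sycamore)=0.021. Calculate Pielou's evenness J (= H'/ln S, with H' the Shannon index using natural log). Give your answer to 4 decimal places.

0.5189

H' = −Σ pᵢ ln pᵢ = −((-0.165144) + (-0.236523) + (-0.026492) + (-0.066163) + (-0.192673) + (-0.165144) + (-0.145755) + (-0.081128)) = 1.079021 (working shown to 6 dp, full precision carried).
With S = 8 species, ln S = 2.079442, so J = 1.079021/2.079442 = 0.518899, i.e. 0.5189 to 4 decimal places.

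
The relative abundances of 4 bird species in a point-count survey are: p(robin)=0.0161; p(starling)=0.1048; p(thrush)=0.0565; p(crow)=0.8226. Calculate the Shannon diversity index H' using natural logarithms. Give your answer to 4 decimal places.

0.6259

Each pᵢ ln pᵢ term (working shown to 6 dp, full precision carried): 0.0161×(-4.128936)=-0.066476, 0.1048×(-2.255702)=-0.236398, 0.0565×(-2.873515)=-0.162354, 0.8226×(-0.195285)=-0.160642.
Sum = -0.625869, so H' = 0.6259.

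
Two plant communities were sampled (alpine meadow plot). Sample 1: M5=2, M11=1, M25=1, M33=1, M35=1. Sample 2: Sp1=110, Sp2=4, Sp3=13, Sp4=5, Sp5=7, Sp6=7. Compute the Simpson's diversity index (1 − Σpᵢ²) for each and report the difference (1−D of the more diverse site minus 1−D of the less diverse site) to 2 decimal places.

0.36

Sample 1: N=6, proportions 0.3333, 0.1667, 0.1667, 0.1667, 0.1667, giving 1−D = 0.7778 (working shown to 4 dp, full precision carried).
Sample 2: N=146, proportions 0.7534, 0.0274, 0.089, 0.0342, 0.0479, 0.0479, giving 1−D = 0.4179.
Difference = |0.7778 − 0.4179| = 0.3599, i.e. 0.36 to 2 decimal places.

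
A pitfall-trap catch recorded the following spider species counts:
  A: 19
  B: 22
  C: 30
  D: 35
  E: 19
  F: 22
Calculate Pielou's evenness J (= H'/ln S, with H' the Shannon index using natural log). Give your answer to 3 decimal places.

0.984

Total N = 19+22+30+35+19+22 = 147, so the proportions are 0.12925, 0.14966, 0.20408, 0.2381, 0.12925, 0.14966 (working shown to 5 dp, full precision carried).
H' = −Σ pᵢ ln pᵢ = −((-0.26445) + (-0.28426) + (-0.32433) + (-0.34169) + (-0.26445) + (-0.28426)) = 1.76344.
With S = 6 species, ln S = 1.79176, so J = 1.76344/1.79176 = 0.98420, i.e. 0.984 to 3 decimal places.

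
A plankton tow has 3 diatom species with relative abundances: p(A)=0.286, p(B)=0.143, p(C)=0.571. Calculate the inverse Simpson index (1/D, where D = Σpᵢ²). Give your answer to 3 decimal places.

D = 0.286² + 0.143² + 0.571² = 0.081796 + 0.020449 + 0.326041 = 0.428286 (working shown to 6 dp, full precision carried).
So 1/D = 2.33489, i.e. 2.335 to 3 decimal places.

2.335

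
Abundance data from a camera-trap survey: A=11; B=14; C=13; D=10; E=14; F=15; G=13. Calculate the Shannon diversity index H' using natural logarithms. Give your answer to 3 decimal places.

Total N = 11+14+13+10+14+15+13 = 90, so the proportions are 0.12222, 0.15556, 0.14444, 0.11111, 0.15556, 0.16667, 0.14444 (working shown to 5 dp, full precision carried).
Each pᵢ ln pᵢ term: 0.12222×(-2.10191)=-0.25690, 0.15556×(-1.86075)=-0.28945, 0.14444×(-1.93486)=-0.27948, 0.11111×(-2.19722)=-0.24414, 0.15556×(-1.86075)=-0.28945, 0.16667×(-1.79176)=-0.29863, 0.14444×(-1.93486)=-0.27948.
Sum = -1.93752, so H' = 1.938.

1.938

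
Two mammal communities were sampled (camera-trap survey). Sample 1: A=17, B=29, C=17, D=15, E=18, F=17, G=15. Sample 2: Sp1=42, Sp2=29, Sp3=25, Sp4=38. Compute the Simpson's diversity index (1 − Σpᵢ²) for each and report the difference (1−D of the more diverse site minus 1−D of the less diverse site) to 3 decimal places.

Sample 1: N=128, proportions 0.13281, 0.22656, 0.13281, 0.11719, 0.14062, 0.13281, 0.11719, giving 1−D = 0.84851 (working shown to 5 dp, full precision carried).
Sample 2: N=134, proportions 0.31343, 0.21642, 0.18657, 0.28358, giving 1−D = 0.73970.
Difference = |0.84851 − 0.73970| = 0.10881, i.e. 0.109 to 3 decimal places.

0.109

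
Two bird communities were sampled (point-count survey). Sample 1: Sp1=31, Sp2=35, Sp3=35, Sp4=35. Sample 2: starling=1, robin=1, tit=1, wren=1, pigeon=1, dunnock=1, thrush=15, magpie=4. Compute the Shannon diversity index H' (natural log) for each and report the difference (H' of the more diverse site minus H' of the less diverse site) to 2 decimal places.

0.01

Sample 1: N=136, proportions 0.22794, 0.25735, 0.25735, 0.25735, giving H' = 1.38497 (working shown to 5 dp, full precision carried).
Sample 2: N=25, proportions 0.04, 0.04, 0.04, 0.04, 0.04, 0.04, 0.6, 0.16, giving H' = 1.37224.
Difference = |1.38497 − 1.37224| = 0.01273, i.e. 0.01 to 2 decimal places.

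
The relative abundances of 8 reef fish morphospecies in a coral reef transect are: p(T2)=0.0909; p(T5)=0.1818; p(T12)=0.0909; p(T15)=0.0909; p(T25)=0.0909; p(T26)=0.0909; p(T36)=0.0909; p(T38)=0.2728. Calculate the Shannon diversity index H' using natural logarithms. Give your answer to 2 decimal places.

1.97

Each pᵢ ln pᵢ term (working shown to 4 dp, full precision carried): 0.0909×(-2.3980)=-0.2180, 0.1818×(-1.7048)=-0.3099, 0.0909×(-2.3980)=-0.2180, 0.0909×(-2.3980)=-0.2180, 0.0909×(-2.3980)=-0.2180, 0.0909×(-2.3980)=-0.2180, 0.0909×(-2.3980)=-0.2180, 0.2728×(-1.2990)=-0.3544.
Sum = -1.9722, so H' = 1.97.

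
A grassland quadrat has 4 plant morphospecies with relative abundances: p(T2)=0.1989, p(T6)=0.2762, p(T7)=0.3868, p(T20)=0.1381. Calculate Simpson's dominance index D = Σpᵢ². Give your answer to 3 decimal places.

0.285

D = 0.1989² + 0.2762² + 0.3868² + 0.1381² = 0.03956 + 0.07629 + 0.14961 + 0.01907 = 0.28453 (working shown to 5 dp, full precision carried).
To 3 decimal places, D = 0.285.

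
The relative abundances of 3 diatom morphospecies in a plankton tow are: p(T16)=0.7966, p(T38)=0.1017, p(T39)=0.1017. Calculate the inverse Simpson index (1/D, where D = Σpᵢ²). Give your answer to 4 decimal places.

1.5261

D = 0.7966² + 0.1017² + 0.1017² = 0.6345716 + 0.0103429 + 0.0103429 = 0.6552573 (working shown to 7 dp, full precision carried).
So 1/D = 1.526118, i.e. 1.5261 to 4 decimal places.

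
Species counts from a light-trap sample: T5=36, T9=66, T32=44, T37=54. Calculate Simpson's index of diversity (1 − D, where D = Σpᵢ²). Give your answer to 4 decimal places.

0.7374

Total N = 36+66+44+54 = 200, so the proportions are 0.18, 0.33, 0.22, 0.27 (working shown to 6 dp, full precision carried).
D = 0.18² + 0.33² + 0.22² + 0.27² = 0.032400 + 0.108900 + 0.048400 + 0.072900 = 0.262600.
So 1 − D = 0.737400, i.e. 0.7374 to 4 decimal places.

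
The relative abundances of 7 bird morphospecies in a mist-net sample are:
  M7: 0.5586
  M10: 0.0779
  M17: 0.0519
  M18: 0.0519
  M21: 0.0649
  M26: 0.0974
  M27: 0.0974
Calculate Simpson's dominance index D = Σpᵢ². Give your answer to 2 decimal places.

0.35

D = 0.5586² + 0.0779² + 0.0519² + 0.0519² + 0.0649² + 0.0974² + 0.0974² = 0.3120 + 0.0061 + 0.0027 + 0.0027 + 0.0042 + 0.0095 + 0.0095 = 0.3467 (working shown to 4 dp, full precision carried).
To 2 decimal places, D = 0.35.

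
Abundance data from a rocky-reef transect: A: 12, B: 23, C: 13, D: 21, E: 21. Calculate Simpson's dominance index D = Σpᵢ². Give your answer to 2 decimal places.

0.21

Total N = 12+23+13+21+21 = 90, so the proportions are 0.1333, 0.2556, 0.1444, 0.2333, 0.2333 (working shown to 4 dp, full precision carried).
D = 0.1333² + 0.2556² + 0.1444² + 0.2333² + 0.2333² = 0.0178 + 0.0653 + 0.0209 + 0.0544 + 0.0544 = 0.2128.
To 2 decimal places, D = 0.21.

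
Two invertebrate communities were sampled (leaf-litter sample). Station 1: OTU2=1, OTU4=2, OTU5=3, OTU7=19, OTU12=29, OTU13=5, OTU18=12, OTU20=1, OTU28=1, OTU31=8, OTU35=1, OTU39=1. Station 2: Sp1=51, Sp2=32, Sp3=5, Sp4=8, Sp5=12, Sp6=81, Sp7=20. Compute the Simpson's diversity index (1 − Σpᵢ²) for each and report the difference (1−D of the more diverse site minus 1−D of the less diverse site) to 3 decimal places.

0.037

Station 1: N=83, proportions 0.012048, 0.024096, 0.036145, 0.228916, 0.349398, 0.060241, 0.144578, 0.012048, 0.012048, 0.096386, 0.012048, 0.012048, giving 1−D = 0.789084 (working shown to 6 dp, full precision carried).
Station 2: N=209, proportions 0.244019, 0.15311, 0.023923, 0.038278, 0.057416, 0.38756, 0.095694, giving 1−D = 0.752318.
Difference = |0.789084 − 0.752318| = 0.036766, i.e. 0.037 to 3 decimal places.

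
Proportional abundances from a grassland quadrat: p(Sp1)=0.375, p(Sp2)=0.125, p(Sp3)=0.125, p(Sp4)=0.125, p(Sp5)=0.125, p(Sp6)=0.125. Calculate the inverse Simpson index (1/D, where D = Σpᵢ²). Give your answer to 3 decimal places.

4.571

D = 0.375² + 0.125² + 0.125² + 0.125² + 0.125² + 0.125² = 0.1406250 + 0.0156250 + 0.0156250 + 0.0156250 + 0.0156250 + 0.0156250 = 0.2187500 (working shown to 7 dp, full precision carried).
So 1/D = 4.57143, i.e. 4.571 to 3 decimal places.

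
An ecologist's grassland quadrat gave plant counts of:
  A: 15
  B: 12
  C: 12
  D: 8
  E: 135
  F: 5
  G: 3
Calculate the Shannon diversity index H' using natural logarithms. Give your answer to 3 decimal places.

Total N = 15+12+12+8+135+5+3 = 190, so the proportions are 0.07895, 0.06316, 0.06316, 0.04211, 0.71053, 0.02632, 0.01579 (working shown to 5 dp, full precision carried).
Each pᵢ ln pᵢ term: 0.07895×(-2.53897)=-0.20045, 0.06316×(-2.76212)=-0.17445, 0.06316×(-2.76212)=-0.17445, 0.04211×(-3.16758)=-0.13337, 0.71053×(-0.34175)=-0.24282, 0.02632×(-3.63759)=-0.09573, 0.01579×(-4.14841)=-0.06550.
Sum = -1.08677, so H' = 1.087.

1.087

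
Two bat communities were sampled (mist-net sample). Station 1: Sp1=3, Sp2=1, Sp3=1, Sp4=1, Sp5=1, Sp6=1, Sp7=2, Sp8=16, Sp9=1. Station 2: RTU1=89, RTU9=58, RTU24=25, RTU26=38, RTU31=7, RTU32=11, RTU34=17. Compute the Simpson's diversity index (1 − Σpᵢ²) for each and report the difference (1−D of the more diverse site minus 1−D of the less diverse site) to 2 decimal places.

0.15

Station 1: N=27, proportions 0.1111, 0.037, 0.037, 0.037, 0.037, 0.037, 0.0741, 0.5926, 0.037, giving 1−D = 0.6228 (working shown to 4 dp, full precision carried).
Station 2: N=245, proportions 0.3633, 0.2367, 0.102, 0.1551, 0.0286, 0.0449, 0.0694, giving 1−D = 0.7699.
Difference = |0.6228 − 0.7699| = 0.1471, i.e. 0.15 to 2 decimal places.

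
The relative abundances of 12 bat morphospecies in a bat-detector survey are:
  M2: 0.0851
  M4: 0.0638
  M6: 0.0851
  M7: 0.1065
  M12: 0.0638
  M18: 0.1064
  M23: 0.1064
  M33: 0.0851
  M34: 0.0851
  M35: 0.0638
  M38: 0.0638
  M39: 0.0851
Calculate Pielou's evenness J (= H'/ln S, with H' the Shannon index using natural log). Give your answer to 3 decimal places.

H' = −Σ pᵢ ln pᵢ = −((-0.20968) + (-0.17558) + (-0.20968) + (-0.23852) + (-0.17558) + (-0.23839) + (-0.23839) + (-0.20968) + (-0.20968) + (-0.17558) + (-0.17558) + (-0.20968)) = 2.46602 (working shown to 5 dp, full precision carried).
With S = 12 species, ln S = 2.48491, so J = 2.46602/2.48491 = 0.99240, i.e. 0.992 to 3 decimal places.

0.992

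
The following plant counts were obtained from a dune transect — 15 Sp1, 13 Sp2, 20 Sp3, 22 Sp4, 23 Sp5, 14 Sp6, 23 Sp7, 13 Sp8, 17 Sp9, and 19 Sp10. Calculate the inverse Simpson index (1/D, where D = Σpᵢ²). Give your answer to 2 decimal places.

9.56

Total N = 15+13+20+22+23+14+23+13+17+19 = 179, so the proportions are 0.083799, 0.072626, 0.111732, 0.122905, 0.128492, 0.078212, 0.128492, 0.072626, 0.094972, 0.106145 (working shown to 6 dp, full precision carried).
D = 0.083799² + 0.072626² + 0.111732² + 0.122905² + 0.128492² + 0.078212² + 0.128492² + 0.072626² + 0.094972² + 0.106145² = 0.007022 + 0.005274 + 0.012484 + 0.015106 + 0.016510 + 0.006117 + 0.016510 + 0.005274 + 0.009020 + 0.011267 = 0.104585.
So 1/D = 9.5616, i.e. 9.56 to 2 decimal places.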